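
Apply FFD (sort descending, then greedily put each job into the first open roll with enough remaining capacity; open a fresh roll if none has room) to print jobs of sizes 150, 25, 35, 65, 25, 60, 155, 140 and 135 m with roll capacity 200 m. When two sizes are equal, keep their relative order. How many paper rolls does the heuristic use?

Sorted descending: 155, 150, 140, 135, 65, 60, 35, 25, 25.
  155 → roll 1 (new)  [load 155/200]
  150 → roll 2 (new)  [load 150/200]
  140 → roll 3 (new)  [load 140/200]
  135 → roll 4 (new)  [load 135/200]
  65 → roll 4  [load 200/200]
  60 → roll 3  [load 200/200]
  35 → roll 1  [load 190/200]
  25 → roll 2  [load 175/200]
  25 → roll 2  [load 200/200]
4 paper rolls opened.

4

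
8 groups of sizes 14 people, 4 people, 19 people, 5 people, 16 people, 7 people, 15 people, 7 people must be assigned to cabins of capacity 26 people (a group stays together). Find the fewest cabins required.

4

Total = 19 + 16 + 15 + 14 + 7 + 7 + 5 + 4 = 87 people.
Lower bound: ⌈87/26⌉ = 4 cabins.
A packing using 4 cabins:
  cabin 1: 19 + 7 = 26
  cabin 2: 16 + 7 = 23
  cabin 3: 15 + 5 + 4 = 24
  cabin 4: 14 = 14
This matches the lower bound, so 4 is optimal.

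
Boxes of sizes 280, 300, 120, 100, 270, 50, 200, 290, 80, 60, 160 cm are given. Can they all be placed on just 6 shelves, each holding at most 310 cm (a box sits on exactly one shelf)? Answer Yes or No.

No

Total = 1910 cm; ⌈1910/310⌉ = 7.
At least 7 shelves are required, but only 6 are allowed.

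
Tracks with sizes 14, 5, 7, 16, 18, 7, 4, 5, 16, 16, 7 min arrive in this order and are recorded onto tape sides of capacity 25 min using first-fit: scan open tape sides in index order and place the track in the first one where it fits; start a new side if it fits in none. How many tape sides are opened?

  14 → side 1 (new)  [load 14/25]
  5 → side 1  [load 19/25]
  7 → side 2 (new)  [load 7/25]
  16 → side 2  [load 23/25]
  18 → side 3 (new)  [load 18/25]
  7 → side 3  [load 25/25]
  4 → side 1  [load 23/25]
  5 → side 4 (new)  [load 5/25]
  16 → side 4  [load 21/25]
  16 → side 5 (new)  [load 16/25]
  7 → side 5  [load 23/25]
5 tape sides opened.

5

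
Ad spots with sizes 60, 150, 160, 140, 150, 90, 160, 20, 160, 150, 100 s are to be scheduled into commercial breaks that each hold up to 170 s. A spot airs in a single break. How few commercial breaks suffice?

Total = 160 + 160 + 160 + 150 + 150 + 150 + 140 + 100 + 90 + 60 + 20 = 1340 s.
Lower bound: ⌈1340/170⌉ = 8 commercial breaks.
Also, 9 ad spots each exceed 85 s, and no two of those can share a break, so at least 9 commercial breaks are needed.
A packing using 9 commercial breaks:
  break 1: 160 = 160
  break 2: 160 = 160
  break 3: 160 = 160
  break 4: 150 + 20 = 170
  break 5: 150 = 150
  break 6: 150 = 150
  break 7: 140 = 140
  break 8: 100 + 60 = 160
  break 9: 90 = 90
This matches the lower bound, so 9 is optimal.

9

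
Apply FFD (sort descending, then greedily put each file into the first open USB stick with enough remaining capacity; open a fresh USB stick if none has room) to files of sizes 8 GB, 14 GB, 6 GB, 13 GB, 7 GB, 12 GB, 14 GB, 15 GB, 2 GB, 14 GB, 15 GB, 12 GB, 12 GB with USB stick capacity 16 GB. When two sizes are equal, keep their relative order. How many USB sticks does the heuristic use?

Sorted descending: 15, 15, 14, 14, 14, 13, 12, 12, 12, 8, 7, 6, 2.
  15 → USB stick 1 (new)  [load 15/16]
  15 → USB stick 2 (new)  [load 15/16]
  14 → USB stick 3 (new)  [load 14/16]
  14 → USB stick 4 (new)  [load 14/16]
  14 → USB stick 5 (new)  [load 14/16]
  13 → USB stick 6 (new)  [load 13/16]
  12 → USB stick 7 (new)  [load 12/16]
  12 → USB stick 8 (new)  [load 12/16]
  12 → USB stick 9 (new)  [load 12/16]
  8 → USB stick 10 (new)  [load 8/16]
  7 → USB stick 10  [load 15/16]
  6 → USB stick 11 (new)  [load 6/16]
  2 → USB stick 3  [load 16/16]
11 USB sticks opened.

11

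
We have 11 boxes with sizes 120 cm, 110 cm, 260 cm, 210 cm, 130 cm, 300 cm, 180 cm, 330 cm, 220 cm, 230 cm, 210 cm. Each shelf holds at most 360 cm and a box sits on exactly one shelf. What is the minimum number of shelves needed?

Total = 330 + 300 + 260 + 230 + 220 + 210 + 210 + 180 + 130 + 120 + 110 = 2300 cm.
Lower bound: ⌈2300/360⌉ = 7 shelves.
A packing using 8 shelves:
  shelf 1: 330 = 330
  shelf 2: 300 = 300
  shelf 3: 260 = 260
  shelf 4: 230 + 130 = 360
  shelf 5: 220 + 120 = 340
  shelf 6: 210 + 110 = 320
  shelf 7: 210 = 210
  shelf 8: 180 = 180
No arrangement into 7 shelves stays within capacity, so 8 is optimal.

8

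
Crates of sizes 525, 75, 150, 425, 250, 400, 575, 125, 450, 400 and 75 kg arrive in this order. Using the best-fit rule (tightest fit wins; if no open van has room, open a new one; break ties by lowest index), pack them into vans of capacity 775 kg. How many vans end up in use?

  525 → van 1 (new)  [load 525/775]
  75 → van 1  [load 600/775]
  150 → van 1  [load 750/775]
  425 → van 2 (new)  [load 425/775]
  250 → van 2  [load 675/775]
  400 → van 3 (new)  [load 400/775]
  575 → van 4 (new)  [load 575/775]
  125 → van 4  [load 700/775]
  450 → van 5 (new)  [load 450/775]
  400 → van 6 (new)  [load 400/775]
  75 → van 4  [load 775/775]
6 vans opened.

6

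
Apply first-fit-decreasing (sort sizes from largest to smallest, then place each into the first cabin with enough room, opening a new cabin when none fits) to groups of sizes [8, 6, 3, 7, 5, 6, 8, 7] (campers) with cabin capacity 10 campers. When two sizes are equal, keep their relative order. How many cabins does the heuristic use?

Sorted descending: 8, 8, 7, 7, 6, 6, 5, 3.
  8 → cabin 1 (new)  [load 8/10]
  8 → cabin 2 (new)  [load 8/10]
  7 → cabin 3 (new)  [load 7/10]
  7 → cabin 4 (new)  [load 7/10]
  6 → cabin 5 (new)  [load 6/10]
  6 → cabin 6 (new)  [load 6/10]
  5 → cabin 7 (new)  [load 5/10]
  3 → cabin 3  [load 10/10]
7 cabins opened.

7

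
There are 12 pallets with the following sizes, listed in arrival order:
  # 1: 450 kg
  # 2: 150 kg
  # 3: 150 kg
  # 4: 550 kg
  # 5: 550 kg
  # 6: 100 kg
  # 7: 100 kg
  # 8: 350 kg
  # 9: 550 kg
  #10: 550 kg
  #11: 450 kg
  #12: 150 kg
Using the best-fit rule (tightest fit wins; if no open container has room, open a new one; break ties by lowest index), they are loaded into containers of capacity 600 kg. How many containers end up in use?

8

  450 → container 1 (new)  [load 450/600]
  150 → container 1  [load 600/600]
  150 → container 2 (new)  [load 150/600]
  550 → container 3 (new)  [load 550/600]
  550 → container 4 (new)  [load 550/600]
  100 → container 2  [load 250/600]
  100 → container 2  [load 350/600]
  350 → container 5 (new)  [load 350/600]
  550 → container 6 (new)  [load 550/600]
  550 → container 7 (new)  [load 550/600]
  450 → container 8 (new)  [load 450/600]
  150 → container 8  [load 600/600]
8 containers opened.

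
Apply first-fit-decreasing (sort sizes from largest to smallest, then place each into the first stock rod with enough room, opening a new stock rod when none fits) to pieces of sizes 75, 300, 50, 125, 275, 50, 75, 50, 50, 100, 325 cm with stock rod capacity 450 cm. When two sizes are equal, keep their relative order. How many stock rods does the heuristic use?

Sorted descending: 325, 300, 275, 125, 100, 75, 75, 50, 50, 50, 50.
  325 → stock rod 1 (new)  [load 325/450]
  300 → stock rod 2 (new)  [load 300/450]
  275 → stock rod 3 (new)  [load 275/450]
  125 → stock rod 1  [load 450/450]
  100 → stock rod 2  [load 400/450]
  75 → stock rod 3  [load 350/450]
  75 → stock rod 3  [load 425/450]
  50 → stock rod 2  [load 450/450]
  50 → stock rod 4 (new)  [load 50/450]
  50 → stock rod 4  [load 100/450]
  50 → stock rod 4  [load 150/450]
4 stock rods opened.

4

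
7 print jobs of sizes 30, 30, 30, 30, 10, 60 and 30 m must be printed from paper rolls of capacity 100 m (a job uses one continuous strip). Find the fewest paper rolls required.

Total = 60 + 30 + 30 + 30 + 30 + 30 + 10 = 220 m.
Lower bound: ⌈220/100⌉ = 3 paper rolls.
A packing using 3 paper rolls:
  roll 1: 60 + 30 + 10 = 100
  roll 2: 30 + 30 + 30 = 90
  roll 3: 30 = 30
This matches the lower bound, so 3 is optimal.

3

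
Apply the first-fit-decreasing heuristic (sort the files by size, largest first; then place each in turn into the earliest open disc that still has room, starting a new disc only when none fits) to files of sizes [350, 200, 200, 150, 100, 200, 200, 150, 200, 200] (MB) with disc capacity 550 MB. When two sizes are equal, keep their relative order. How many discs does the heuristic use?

4

Sorted descending: 350, 200, 200, 200, 200, 200, 200, 150, 150, 100.
  350 → disc 1 (new)  [load 350/550]
  200 → disc 1  [load 550/550]
  200 → disc 2 (new)  [load 200/550]
  200 → disc 2  [load 400/550]
  200 → disc 3 (new)  [load 200/550]
  200 → disc 3  [load 400/550]
  200 → disc 4 (new)  [load 200/550]
  150 → disc 2  [load 550/550]
  150 → disc 3  [load 550/550]
  100 → disc 4  [load 300/550]
4 discs opened.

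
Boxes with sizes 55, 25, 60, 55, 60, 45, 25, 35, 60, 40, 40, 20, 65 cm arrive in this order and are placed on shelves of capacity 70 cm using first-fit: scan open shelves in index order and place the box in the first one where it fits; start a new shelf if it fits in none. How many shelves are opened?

  55 → shelf 1 (new)  [load 55/70]
  25 → shelf 2 (new)  [load 25/70]
  60 → shelf 3 (new)  [load 60/70]
  55 → shelf 4 (new)  [load 55/70]
  60 → shelf 5 (new)  [load 60/70]
  45 → shelf 2  [load 70/70]
  25 → shelf 6 (new)  [load 25/70]
  35 → shelf 6  [load 60/70]
  60 → shelf 7 (new)  [load 60/70]
  40 → shelf 8 (new)  [load 40/70]
  40 → shelf 9 (new)  [load 40/70]
  20 → shelf 8  [load 60/70]
  65 → shelf 10 (new)  [load 65/70]
10 shelves opened.

10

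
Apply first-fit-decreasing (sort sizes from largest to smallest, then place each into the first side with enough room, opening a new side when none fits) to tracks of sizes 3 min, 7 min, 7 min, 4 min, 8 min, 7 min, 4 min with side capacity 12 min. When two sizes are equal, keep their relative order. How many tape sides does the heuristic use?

Sorted descending: 8, 7, 7, 7, 4, 4, 3.
  8 → side 1 (new)  [load 8/12]
  7 → side 2 (new)  [load 7/12]
  7 → side 3 (new)  [load 7/12]
  7 → side 4 (new)  [load 7/12]
  4 → side 1  [load 12/12]
  4 → side 2  [load 11/12]
  3 → side 3  [load 10/12]
4 tape sides opened.

4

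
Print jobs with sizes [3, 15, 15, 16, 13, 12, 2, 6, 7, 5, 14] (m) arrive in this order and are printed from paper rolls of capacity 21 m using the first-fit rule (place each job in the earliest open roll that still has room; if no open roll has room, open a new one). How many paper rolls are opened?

6

  3 → roll 1 (new)  [load 3/21]
  15 → roll 1  [load 18/21]
  15 → roll 2 (new)  [load 15/21]
  16 → roll 3 (new)  [load 16/21]
  13 → roll 4 (new)  [load 13/21]
  12 → roll 5 (new)  [load 12/21]
  2 → roll 1  [load 20/21]
  6 → roll 2  [load 21/21]
  7 → roll 4  [load 20/21]
  5 → roll 3  [load 21/21]
  14 → roll 6 (new)  [load 14/21]
6 paper rolls opened.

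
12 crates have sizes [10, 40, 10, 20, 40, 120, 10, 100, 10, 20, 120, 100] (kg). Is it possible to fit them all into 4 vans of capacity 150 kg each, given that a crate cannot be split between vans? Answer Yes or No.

A valid assignment using 4 vans:
  van 1: 120 + 20 + 10 = 150
  van 2: 120 + 20 + 10 = 150
  van 3: 100 + 40 + 10 = 150
  van 4: 100 + 40 + 10 = 150
Every load is within 150 kg, so 4 vans suffice.

Yes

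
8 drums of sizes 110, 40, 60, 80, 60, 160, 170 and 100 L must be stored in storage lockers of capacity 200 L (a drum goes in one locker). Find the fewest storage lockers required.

5

Total = 170 + 160 + 110 + 100 + 80 + 60 + 60 + 40 = 780 L.
Lower bound: ⌈780/200⌉ = 4 storage lockers.
A packing using 5 storage lockers:
  locker 1: 170 = 170
  locker 2: 160 + 40 = 200
  locker 3: 110 + 80 = 190
  locker 4: 100 + 60 = 160
  locker 5: 60 = 60
No arrangement into 4 storage lockers stays within capacity, so 5 is optimal.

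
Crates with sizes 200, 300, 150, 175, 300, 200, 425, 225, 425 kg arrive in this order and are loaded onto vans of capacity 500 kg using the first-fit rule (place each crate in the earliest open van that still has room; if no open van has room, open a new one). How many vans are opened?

6

  200 → van 1 (new)  [load 200/500]
  300 → van 1  [load 500/500]
  150 → van 2 (new)  [load 150/500]
  175 → van 2  [load 325/500]
  300 → van 3 (new)  [load 300/500]
  200 → van 3  [load 500/500]
  425 → van 4 (new)  [load 425/500]
  225 → van 5 (new)  [load 225/500]
  425 → van 6 (new)  [load 425/500]
6 vans opened.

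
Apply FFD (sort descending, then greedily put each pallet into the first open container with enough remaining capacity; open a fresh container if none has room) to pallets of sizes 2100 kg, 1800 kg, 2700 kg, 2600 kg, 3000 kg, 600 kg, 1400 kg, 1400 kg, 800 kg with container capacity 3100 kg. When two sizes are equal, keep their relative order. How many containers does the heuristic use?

Sorted descending: 3000, 2700, 2600, 2100, 1800, 1400, 1400, 800, 600.
  3000 → container 1 (new)  [load 3000/3100]
  2700 → container 2 (new)  [load 2700/3100]
  2600 → container 3 (new)  [load 2600/3100]
  2100 → container 4 (new)  [load 2100/3100]
  1800 → container 5 (new)  [load 1800/3100]
  1400 → container 6 (new)  [load 1400/3100]
  1400 → container 6  [load 2800/3100]
  800 → container 4  [load 2900/3100]
  600 → container 5  [load 2400/3100]
6 containers opened.

6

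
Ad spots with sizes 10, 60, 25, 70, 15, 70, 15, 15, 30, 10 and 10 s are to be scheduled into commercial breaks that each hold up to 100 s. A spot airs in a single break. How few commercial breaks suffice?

Total = 70 + 70 + 60 + 30 + 25 + 15 + 15 + 15 + 10 + 10 + 10 = 330 s.
Lower bound: ⌈330/100⌉ = 4 commercial breaks.
A packing using 4 commercial breaks:
  break 1: 70 + 30 = 100
  break 2: 70 + 25 = 95
  break 3: 60 + 15 + 15 + 10 = 100
  break 4: 15 + 10 + 10 = 35
This matches the lower bound, so 4 is optimal.

4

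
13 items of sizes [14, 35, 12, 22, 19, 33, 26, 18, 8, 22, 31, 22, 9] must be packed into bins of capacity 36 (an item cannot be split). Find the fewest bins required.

9

Total = 35 + 33 + 31 + 26 + 22 + 22 + 22 + 19 + 18 + 14 + 12 + 9 + 8 = 271.
Lower bound: ⌈271/36⌉ = 8 bins.
A packing using 9 bins:
  bin 1: 35 = 35
  bin 2: 33 = 33
  bin 3: 31 = 31
  bin 4: 26 + 9 = 35
  bin 5: 22 + 14 = 36
  bin 6: 22 + 12 = 34
  bin 7: 22 + 8 = 30
  bin 8: 19 = 19
  bin 9: 18 = 18
No arrangement into 8 bins stays within capacity, so 9 is optimal.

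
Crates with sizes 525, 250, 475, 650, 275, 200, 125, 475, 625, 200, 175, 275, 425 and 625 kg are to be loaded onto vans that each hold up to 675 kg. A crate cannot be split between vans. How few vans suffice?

Total = 650 + 625 + 625 + 525 + 475 + 475 + 425 + 275 + 275 + 250 + 200 + 200 + 175 + 125 = 5300 kg.
Lower bound: ⌈5300/675⌉ = 8 vans.
A packing using 9 vans:
  van 1: 650 = 650
  van 2: 625 = 625
  van 3: 625 = 625
  van 4: 525 + 125 = 650
  van 5: 475 + 200 = 675
  van 6: 475 + 200 = 675
  van 7: 425 + 250 = 675
  van 8: 275 + 275 = 550
  van 9: 175 = 175
No arrangement into 8 vans stays within capacity, so 9 is optimal.

9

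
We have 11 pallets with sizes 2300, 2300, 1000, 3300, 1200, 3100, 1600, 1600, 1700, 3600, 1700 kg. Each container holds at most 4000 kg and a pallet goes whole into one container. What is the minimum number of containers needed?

7

Total = 3600 + 3300 + 3100 + 2300 + 2300 + 1700 + 1700 + 1600 + 1600 + 1200 + 1000 = 23400 kg.
Lower bound: ⌈23400/4000⌉ = 6 containers.
A packing using 7 containers:
  container 1: 3600 = 3600
  container 2: 3300 = 3300
  container 3: 3100 = 3100
  container 4: 2300 + 1700 = 4000
  container 5: 2300 + 1700 = 4000
  container 6: 1600 + 1600 = 3200
  container 7: 1200 + 1000 = 2200
No arrangement into 6 containers stays within capacity, so 7 is optimal.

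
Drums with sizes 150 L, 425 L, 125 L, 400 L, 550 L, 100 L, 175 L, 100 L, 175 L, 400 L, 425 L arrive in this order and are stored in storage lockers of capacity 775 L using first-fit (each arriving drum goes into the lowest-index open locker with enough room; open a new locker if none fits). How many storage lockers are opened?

  150 → locker 1 (new)  [load 150/775]
  425 → locker 1  [load 575/775]
  125 → locker 1  [load 700/775]
  400 → locker 2 (new)  [load 400/775]
  550 → locker 3 (new)  [load 550/775]
  100 → locker 2  [load 500/775]
  175 → locker 2  [load 675/775]
  100 → locker 2  [load 775/775]
  175 → locker 3  [load 725/775]
  400 → locker 4 (new)  [load 400/775]
  425 → locker 5 (new)  [load 425/775]
5 storage lockers opened.

5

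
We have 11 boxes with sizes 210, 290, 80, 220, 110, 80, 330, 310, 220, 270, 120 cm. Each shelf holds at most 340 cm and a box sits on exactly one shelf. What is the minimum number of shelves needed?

Total = 330 + 310 + 290 + 270 + 220 + 220 + 210 + 120 + 110 + 80 + 80 = 2240 cm.
Lower bound: ⌈2240/340⌉ = 7 shelves.
A packing using 8 shelves:
  shelf 1: 330 = 330
  shelf 2: 310 = 310
  shelf 3: 290 = 290
  shelf 4: 270 = 270
  shelf 5: 220 + 120 = 340
  shelf 6: 220 + 110 = 330
  shelf 7: 210 + 80 = 290
  shelf 8: 80 = 80
No arrangement into 7 shelves stays within capacity, so 8 is optimal.

8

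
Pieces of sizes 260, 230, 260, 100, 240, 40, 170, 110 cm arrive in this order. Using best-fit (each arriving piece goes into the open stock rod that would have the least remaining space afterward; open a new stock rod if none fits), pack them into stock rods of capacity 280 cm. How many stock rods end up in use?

6

  260 → stock rod 1 (new)  [load 260/280]
  230 → stock rod 2 (new)  [load 230/280]
  260 → stock rod 3 (new)  [load 260/280]
  100 → stock rod 4 (new)  [load 100/280]
  240 → stock rod 5 (new)  [load 240/280]
  40 → stock rod 5  [load 280/280]
  170 → stock rod 4  [load 270/280]
  110 → stock rod 6 (new)  [load 110/280]
6 stock rods opened.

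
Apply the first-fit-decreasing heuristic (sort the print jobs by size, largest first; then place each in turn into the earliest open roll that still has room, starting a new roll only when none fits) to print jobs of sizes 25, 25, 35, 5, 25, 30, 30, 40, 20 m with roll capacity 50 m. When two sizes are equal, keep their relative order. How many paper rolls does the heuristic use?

Sorted descending: 40, 35, 30, 30, 25, 25, 25, 20, 5.
  40 → roll 1 (new)  [load 40/50]
  35 → roll 2 (new)  [load 35/50]
  30 → roll 3 (new)  [load 30/50]
  30 → roll 4 (new)  [load 30/50]
  25 → roll 5 (new)  [load 25/50]
  25 → roll 5  [load 50/50]
  25 → roll 6 (new)  [load 25/50]
  20 → roll 3  [load 50/50]
  5 → roll 1  [load 45/50]
6 paper rolls opened.

6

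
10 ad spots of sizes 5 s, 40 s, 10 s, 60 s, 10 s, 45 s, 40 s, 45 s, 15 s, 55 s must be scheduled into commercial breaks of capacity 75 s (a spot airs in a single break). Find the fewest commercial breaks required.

6

Total = 60 + 55 + 45 + 45 + 40 + 40 + 15 + 10 + 10 + 5 = 325 s.
Lower bound: ⌈325/75⌉ = 5 commercial breaks.
Also, 6 ad spots each exceed 75/2 s, and no two of those can share a break, so at least 6 commercial breaks are needed.
A packing using 6 commercial breaks:
  break 1: 60 + 15 = 75
  break 2: 55 + 10 + 10 = 75
  break 3: 45 + 5 = 50
  break 4: 45 = 45
  break 5: 40 = 40
  break 6: 40 = 40
This matches the lower bound, so 6 is optimal.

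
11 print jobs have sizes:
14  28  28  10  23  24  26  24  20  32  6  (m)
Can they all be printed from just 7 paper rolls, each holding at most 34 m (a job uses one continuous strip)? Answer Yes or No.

No

Total = 235 m; ⌈235/34⌉ = 7.
8 print jobs each exceed half the capacity and cannot share a roll, forcing at least 8 paper rolls.
At least 8 paper rolls are required, but only 7 are allowed.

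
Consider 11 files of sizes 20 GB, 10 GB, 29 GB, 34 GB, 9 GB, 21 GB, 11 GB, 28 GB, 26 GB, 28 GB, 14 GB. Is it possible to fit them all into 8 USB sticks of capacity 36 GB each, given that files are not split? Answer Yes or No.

Yes

A valid assignment using 8 USB sticks:
  USB stick 1: 34 = 34
  USB stick 2: 29 = 29
  USB stick 3: 28 = 28
  USB stick 4: 28 = 28
  USB stick 5: 26 + 10 = 36
  USB stick 6: 21 + 14 = 35
  USB stick 7: 20 + 11 = 31
  USB stick 8: 9 = 9
Every load is within 36 GB, so 8 USB sticks suffice.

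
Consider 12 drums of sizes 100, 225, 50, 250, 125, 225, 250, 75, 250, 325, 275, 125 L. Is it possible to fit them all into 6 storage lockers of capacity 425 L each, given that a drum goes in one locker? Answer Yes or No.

Total = 2275 L; ⌈2275/425⌉ = 6.
7 drums each exceed half the capacity and cannot share a locker, forcing at least 7 storage lockers.
At least 7 storage lockers are required, but only 6 are allowed.

No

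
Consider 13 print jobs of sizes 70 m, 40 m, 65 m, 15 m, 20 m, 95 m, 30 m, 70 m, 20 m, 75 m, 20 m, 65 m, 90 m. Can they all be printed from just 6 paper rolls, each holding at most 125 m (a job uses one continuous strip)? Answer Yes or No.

Total = 675 m; ⌈675/125⌉ = 6.
7 print jobs each exceed half the capacity and cannot share a roll, forcing at least 7 paper rolls.
At least 7 paper rolls are required, but only 6 are allowed.

No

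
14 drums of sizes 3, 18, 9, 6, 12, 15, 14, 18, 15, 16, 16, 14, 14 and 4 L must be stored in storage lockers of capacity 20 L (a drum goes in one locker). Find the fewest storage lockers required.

Total = 18 + 18 + 16 + 16 + 15 + 15 + 14 + 14 + 14 + 12 + 9 + 6 + 4 + 3 = 174 L.
Lower bound: ⌈174/20⌉ = 9 storage lockers.
Also, 10 drums each exceed 10 L, and no two of those can share a locker, so at least 10 storage lockers are needed.
A packing using 11 storage lockers:
  locker 1: 18 = 18
  locker 2: 18 = 18
  locker 3: 16 + 4 = 20
  locker 4: 16 + 3 = 19
  locker 5: 15 = 15
  locker 6: 15 = 15
  locker 7: 14 + 6 = 20
  locker 8: 14 = 14
  locker 9: 14 = 14
  locker 10: 12 = 12
  locker 11: 9 = 9
No arrangement into 10 storage lockers stays within capacity, so 11 is optimal.

11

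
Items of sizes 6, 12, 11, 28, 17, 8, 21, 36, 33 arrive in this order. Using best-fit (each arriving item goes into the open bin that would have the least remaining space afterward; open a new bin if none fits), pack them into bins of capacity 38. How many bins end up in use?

  6 → bin 1 (new)  [load 6/38]
  12 → bin 1  [load 18/38]
  11 → bin 1  [load 29/38]
  28 → bin 2 (new)  [load 28/38]
  17 → bin 3 (new)  [load 17/38]
  8 → bin 1  [load 37/38]
  21 → bin 3  [load 38/38]
  36 → bin 4 (new)  [load 36/38]
  33 → bin 5 (new)  [load 33/38]
5 bins opened.

5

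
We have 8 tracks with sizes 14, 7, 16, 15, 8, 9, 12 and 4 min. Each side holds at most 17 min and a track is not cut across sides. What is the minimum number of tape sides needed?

6

Total = 16 + 15 + 14 + 12 + 9 + 8 + 7 + 4 = 85 min.
Lower bound: ⌈85/17⌉ = 5 tape sides.
A packing using 6 tape sides:
  side 1: 16 = 16
  side 2: 15 = 15
  side 3: 14 = 14
  side 4: 12 + 4 = 16
  side 5: 9 + 8 = 17
  side 6: 7 = 7
No arrangement into 5 tape sides stays within capacity, so 6 is optimal.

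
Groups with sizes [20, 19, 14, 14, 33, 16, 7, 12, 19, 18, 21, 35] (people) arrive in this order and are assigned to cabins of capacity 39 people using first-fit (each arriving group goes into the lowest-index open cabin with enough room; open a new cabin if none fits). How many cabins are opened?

  20 → cabin 1 (new)  [load 20/39]
  19 → cabin 1  [load 39/39]
  14 → cabin 2 (new)  [load 14/39]
  14 → cabin 2  [load 28/39]
  33 → cabin 3 (new)  [load 33/39]
  16 → cabin 4 (new)  [load 16/39]
  7 → cabin 2  [load 35/39]
  12 → cabin 4  [load 28/39]
  19 → cabin 5 (new)  [load 19/39]
  18 → cabin 5  [load 37/39]
  21 → cabin 6 (new)  [load 21/39]
  35 → cabin 7 (new)  [load 35/39]
7 cabins opened.

7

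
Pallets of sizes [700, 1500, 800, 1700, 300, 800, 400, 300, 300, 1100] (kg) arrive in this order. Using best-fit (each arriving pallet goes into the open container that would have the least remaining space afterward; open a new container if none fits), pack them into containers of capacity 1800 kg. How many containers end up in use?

  700 → container 1 (new)  [load 700/1800]
  1500 → container 2 (new)  [load 1500/1800]
  800 → container 1  [load 1500/1800]
  1700 → container 3 (new)  [load 1700/1800]
  300 → container 1  [load 1800/1800]
  800 → container 4 (new)  [load 800/1800]
  400 → container 4  [load 1200/1800]
  300 → container 2  [load 1800/1800]
  300 → container 4  [load 1500/1800]
  1100 → container 5 (new)  [load 1100/1800]
5 containers opened.

5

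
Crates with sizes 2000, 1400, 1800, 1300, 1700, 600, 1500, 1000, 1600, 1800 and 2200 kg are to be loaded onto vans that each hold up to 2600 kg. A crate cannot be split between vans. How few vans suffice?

9

Total = 2200 + 2000 + 1800 + 1800 + 1700 + 1600 + 1500 + 1400 + 1300 + 1000 + 600 = 16900 kg.
Lower bound: ⌈16900/2600⌉ = 7 vans.
Also, 8 crates each exceed 1300 kg, and no two of those can share a van, so at least 8 vans are needed.
A packing using 9 vans:
  van 1: 2200 = 2200
  van 2: 2000 + 600 = 2600
  van 3: 1800 = 1800
  van 4: 1800 = 1800
  van 5: 1700 = 1700
  van 6: 1600 + 1000 = 2600
  van 7: 1500 = 1500
  van 8: 1400 = 1400
  van 9: 1300 = 1300
No arrangement into 8 vans stays within capacity, so 9 is optimal.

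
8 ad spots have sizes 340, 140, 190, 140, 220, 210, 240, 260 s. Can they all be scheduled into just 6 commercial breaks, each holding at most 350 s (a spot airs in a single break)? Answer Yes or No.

A valid assignment using 6 commercial breaks:
  break 1: 340 = 340
  break 2: 260 = 260
  break 3: 240 = 240
  break 4: 220 = 220
  break 5: 210 + 140 = 350
  break 6: 190 + 140 = 330
Every load is within 350 s, so 6 commercial breaks suffice.

Yes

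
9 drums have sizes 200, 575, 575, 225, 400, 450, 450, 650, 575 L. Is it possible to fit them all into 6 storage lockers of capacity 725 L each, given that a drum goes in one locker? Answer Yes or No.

No

Total = 4100 L; ⌈4100/725⌉ = 6.
7 drums each exceed half the capacity and cannot share a locker, forcing at least 7 storage lockers.
At least 7 storage lockers are required, but only 6 are allowed.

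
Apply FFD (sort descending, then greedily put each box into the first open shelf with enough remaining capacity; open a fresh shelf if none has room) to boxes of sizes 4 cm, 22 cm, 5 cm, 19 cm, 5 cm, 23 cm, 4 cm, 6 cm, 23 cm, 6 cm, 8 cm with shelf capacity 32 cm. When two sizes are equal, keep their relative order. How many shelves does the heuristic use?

Sorted descending: 23, 23, 22, 19, 8, 6, 6, 5, 5, 4, 4.
  23 → shelf 1 (new)  [load 23/32]
  23 → shelf 2 (new)  [load 23/32]
  22 → shelf 3 (new)  [load 22/32]
  19 → shelf 4 (new)  [load 19/32]
  8 → shelf 1  [load 31/32]
  6 → shelf 2  [load 29/32]
  6 → shelf 3  [load 28/32]
  5 → shelf 4  [load 24/32]
  5 → shelf 4  [load 29/32]
  4 → shelf 3  [load 32/32]
  4 → shelf 5 (new)  [load 4/32]
5 shelves opened.

5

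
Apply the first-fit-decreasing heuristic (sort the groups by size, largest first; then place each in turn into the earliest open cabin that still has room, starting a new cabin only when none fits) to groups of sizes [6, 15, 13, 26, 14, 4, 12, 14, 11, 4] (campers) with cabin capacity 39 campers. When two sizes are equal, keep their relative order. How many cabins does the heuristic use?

4

Sorted descending: 26, 15, 14, 14, 13, 12, 11, 6, 4, 4.
  26 → cabin 1 (new)  [load 26/39]
  15 → cabin 2 (new)  [load 15/39]
  14 → cabin 2  [load 29/39]
  14 → cabin 3 (new)  [load 14/39]
  13 → cabin 1  [load 39/39]
  12 → cabin 3  [load 26/39]
  11 → cabin 3  [load 37/39]
  6 → cabin 2  [load 35/39]
  4 → cabin 2  [load 39/39]
  4 → cabin 4 (new)  [load 4/39]
4 cabins opened.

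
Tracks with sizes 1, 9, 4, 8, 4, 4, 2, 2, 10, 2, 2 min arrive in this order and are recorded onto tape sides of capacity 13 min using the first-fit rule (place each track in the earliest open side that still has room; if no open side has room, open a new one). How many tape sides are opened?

4

  1 → side 1 (new)  [load 1/13]
  9 → side 1  [load 10/13]
  4 → side 2 (new)  [load 4/13]
  8 → side 2  [load 12/13]
  4 → side 3 (new)  [load 4/13]
  4 → side 3  [load 8/13]
  2 → side 1  [load 12/13]
  2 → side 3  [load 10/13]
  10 → side 4 (new)  [load 10/13]
  2 → side 3  [load 12/13]
  2 → side 4  [load 12/13]
4 tape sides opened.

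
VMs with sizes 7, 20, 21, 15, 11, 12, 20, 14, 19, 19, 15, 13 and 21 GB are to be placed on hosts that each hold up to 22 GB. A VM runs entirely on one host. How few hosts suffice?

12

Total = 21 + 21 + 20 + 20 + 19 + 19 + 15 + 15 + 14 + 13 + 12 + 11 + 7 = 207 GB.
Lower bound: ⌈207/22⌉ = 10 hosts.
Also, 11 VMs each exceed 11 GB, and no two of those can share a host, so at least 11 hosts are needed.
A packing using 12 hosts:
  host 1: 21 = 21
  host 2: 21 = 21
  host 3: 20 = 20
  host 4: 20 = 20
  host 5: 19 = 19
  host 6: 19 = 19
  host 7: 15 + 7 = 22
  host 8: 15 = 15
  host 9: 14 = 14
  host 10: 13 = 13
  host 11: 12 = 12
  host 12: 11 = 11
No arrangement into 11 hosts stays within capacity, so 12 is optimal.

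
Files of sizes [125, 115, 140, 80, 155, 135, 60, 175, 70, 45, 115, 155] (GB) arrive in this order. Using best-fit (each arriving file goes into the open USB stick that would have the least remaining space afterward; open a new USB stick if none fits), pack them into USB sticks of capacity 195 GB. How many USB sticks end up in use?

  125 → USB stick 1 (new)  [load 125/195]
  115 → USB stick 2 (new)  [load 115/195]
  140 → USB stick 3 (new)  [load 140/195]
  80 → USB stick 2  [load 195/195]
  155 → USB stick 4 (new)  [load 155/195]
  135 → USB stick 5 (new)  [load 135/195]
  60 → USB stick 5  [load 195/195]
  175 → USB stick 6 (new)  [load 175/195]
  70 → USB stick 1  [load 195/195]
  45 → USB stick 3  [load 185/195]
  115 → USB stick 7 (new)  [load 115/195]
  155 → USB stick 8 (new)  [load 155/195]
8 USB sticks opened.

8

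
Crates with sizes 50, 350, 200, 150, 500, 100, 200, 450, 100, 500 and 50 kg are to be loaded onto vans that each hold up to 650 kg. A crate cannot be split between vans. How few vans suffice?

Total = 500 + 500 + 450 + 350 + 200 + 200 + 150 + 100 + 100 + 50 + 50 = 2650 kg.
Lower bound: ⌈2650/650⌉ = 5 vans.
A packing using 5 vans:
  van 1: 500 + 150 = 650
  van 2: 500 + 100 + 50 = 650
  van 3: 450 + 200 = 650
  van 4: 350 + 200 + 100 = 650
  van 5: 50 = 50
This matches the lower bound, so 5 is optimal.

5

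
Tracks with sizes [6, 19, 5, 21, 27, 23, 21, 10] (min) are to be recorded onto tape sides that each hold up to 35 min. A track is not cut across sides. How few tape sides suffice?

Total = 27 + 23 + 21 + 21 + 19 + 10 + 6 + 5 = 132 min.
Lower bound: ⌈132/35⌉ = 4 tape sides.
Also, 5 tracks each exceed 35/2 min, and no two of those can share a side, so at least 5 tape sides are needed.
A packing using 5 tape sides:
  side 1: 27 + 6 = 33
  side 2: 23 + 10 = 33
  side 3: 21 + 5 = 26
  side 4: 21 = 21
  side 5: 19 = 19
This matches the lower bound, so 5 is optimal.

5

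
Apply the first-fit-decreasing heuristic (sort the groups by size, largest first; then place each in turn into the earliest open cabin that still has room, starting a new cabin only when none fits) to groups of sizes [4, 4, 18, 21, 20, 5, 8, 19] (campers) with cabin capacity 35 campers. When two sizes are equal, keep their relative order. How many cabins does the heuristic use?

Sorted descending: 21, 20, 19, 18, 8, 5, 4, 4.
  21 → cabin 1 (new)  [load 21/35]
  20 → cabin 2 (new)  [load 20/35]
  19 → cabin 3 (new)  [load 19/35]
  18 → cabin 4 (new)  [load 18/35]
  8 → cabin 1  [load 29/35]
  5 → cabin 1  [load 34/35]
  4 → cabin 2  [load 24/35]
  4 → cabin 2  [load 28/35]
4 cabins opened.

4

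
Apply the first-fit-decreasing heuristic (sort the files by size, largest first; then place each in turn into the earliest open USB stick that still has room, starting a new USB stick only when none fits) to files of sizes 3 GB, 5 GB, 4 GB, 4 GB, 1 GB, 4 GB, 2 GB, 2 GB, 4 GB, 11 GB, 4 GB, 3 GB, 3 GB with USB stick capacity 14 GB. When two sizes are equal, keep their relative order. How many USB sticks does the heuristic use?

4

Sorted descending: 11, 5, 4, 4, 4, 4, 4, 3, 3, 3, 2, 2, 1.
  11 → USB stick 1 (new)  [load 11/14]
  5 → USB stick 2 (new)  [load 5/14]
  4 → USB stick 2  [load 9/14]
  4 → USB stick 2  [load 13/14]
  4 → USB stick 3 (new)  [load 4/14]
  4 → USB stick 3  [load 8/14]
  4 → USB stick 3  [load 12/14]
  3 → USB stick 1  [load 14/14]
  3 → USB stick 4 (new)  [load 3/14]
  3 → USB stick 4  [load 6/14]
  2 → USB stick 3  [load 14/14]
  2 → USB stick 4  [load 8/14]
  1 → USB stick 2  [load 14/14]
4 USB sticks opened.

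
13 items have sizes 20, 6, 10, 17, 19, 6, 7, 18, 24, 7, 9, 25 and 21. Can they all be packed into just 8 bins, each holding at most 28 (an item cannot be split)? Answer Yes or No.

Yes

A valid assignment using 8 bins:
  bin 1: 25 = 25
  bin 2: 24 = 24
  bin 3: 21 + 7 = 28
  bin 4: 20 + 7 = 27
  bin 5: 19 + 9 = 28
  bin 6: 18 + 10 = 28
  bin 7: 17 + 6 = 23
  bin 8: 6 = 6
Every load is within 28, so 8 bins suffice.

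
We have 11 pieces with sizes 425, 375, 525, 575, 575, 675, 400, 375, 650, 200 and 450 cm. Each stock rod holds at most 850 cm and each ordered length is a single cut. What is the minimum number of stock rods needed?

Total = 675 + 650 + 575 + 575 + 525 + 450 + 425 + 400 + 375 + 375 + 200 = 5225 cm.
Lower bound: ⌈5225/850⌉ = 7 stock rods.
A packing using 8 stock rods:
  stock rod 1: 675 = 675
  stock rod 2: 650 + 200 = 850
  stock rod 3: 575 = 575
  stock rod 4: 575 = 575
  stock rod 5: 525 = 525
  stock rod 6: 450 + 400 = 850
  stock rod 7: 425 + 375 = 800
  stock rod 8: 375 = 375
No arrangement into 7 stock rods stays within capacity, so 8 is optimal.

8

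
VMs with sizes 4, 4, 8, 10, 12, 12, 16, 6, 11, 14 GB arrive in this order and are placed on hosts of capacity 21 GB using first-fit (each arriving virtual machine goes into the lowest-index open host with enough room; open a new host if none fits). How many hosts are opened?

  4 → host 1 (new)  [load 4/21]
  4 → host 1  [load 8/21]
  8 → host 1  [load 16/21]
  10 → host 2 (new)  [load 10/21]
  12 → host 3 (new)  [load 12/21]
  12 → host 4 (new)  [load 12/21]
  16 → host 5 (new)  [load 16/21]
  6 → host 2  [load 16/21]
  11 → host 6 (new)  [load 11/21]
  14 → host 7 (new)  [load 14/21]
7 hosts opened.

7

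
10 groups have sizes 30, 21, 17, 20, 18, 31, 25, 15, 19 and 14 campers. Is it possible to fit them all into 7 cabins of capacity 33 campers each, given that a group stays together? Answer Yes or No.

No

Total = 210 campers; ⌈210/33⌉ = 7.
8 groups each exceed half the capacity and cannot share a cabin, forcing at least 8 cabins.
At least 8 cabins are required, but only 7 are allowed.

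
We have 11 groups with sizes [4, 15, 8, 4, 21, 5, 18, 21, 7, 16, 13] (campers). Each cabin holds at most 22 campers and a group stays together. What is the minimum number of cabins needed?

Total = 21 + 21 + 18 + 16 + 15 + 13 + 8 + 7 + 5 + 4 + 4 = 132 campers.
Lower bound: ⌈132/22⌉ = 6 cabins.
A packing using 7 cabins:
  cabin 1: 21 = 21
  cabin 2: 21 = 21
  cabin 3: 18 + 4 = 22
  cabin 4: 16 + 5 = 21
  cabin 5: 15 + 7 = 22
  cabin 6: 13 + 8 = 21
  cabin 7: 4 = 4
No arrangement into 6 cabins stays within capacity, so 7 is optimal.

7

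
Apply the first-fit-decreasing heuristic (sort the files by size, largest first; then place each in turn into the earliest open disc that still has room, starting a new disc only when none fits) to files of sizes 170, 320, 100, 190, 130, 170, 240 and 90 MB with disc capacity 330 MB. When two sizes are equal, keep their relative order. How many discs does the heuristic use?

5

Sorted descending: 320, 240, 190, 170, 170, 130, 100, 90.
  320 → disc 1 (new)  [load 320/330]
  240 → disc 2 (new)  [load 240/330]
  190 → disc 3 (new)  [load 190/330]
  170 → disc 4 (new)  [load 170/330]
  170 → disc 5 (new)  [load 170/330]
  130 → disc 3  [load 320/330]
  100 → disc 4  [load 270/330]
  90 → disc 2  [load 330/330]
5 discs opened.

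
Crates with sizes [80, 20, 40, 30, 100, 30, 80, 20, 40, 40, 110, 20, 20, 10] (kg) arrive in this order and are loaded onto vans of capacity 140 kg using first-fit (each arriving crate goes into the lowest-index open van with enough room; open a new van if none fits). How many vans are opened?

  80 → van 1 (new)  [load 80/140]
  20 → van 1  [load 100/140]
  40 → van 1  [load 140/140]
  30 → van 2 (new)  [load 30/140]
  100 → van 2  [load 130/140]
  30 → van 3 (new)  [load 30/140]
  80 → van 3  [load 110/140]
  20 → van 3  [load 130/140]
  40 → van 4 (new)  [load 40/140]
  40 → van 4  [load 80/140]
  110 → van 5 (new)  [load 110/140]
  20 → van 4  [load 100/140]
  20 → van 4  [load 120/140]
  10 → van 2  [load 140/140]
5 vans opened.

5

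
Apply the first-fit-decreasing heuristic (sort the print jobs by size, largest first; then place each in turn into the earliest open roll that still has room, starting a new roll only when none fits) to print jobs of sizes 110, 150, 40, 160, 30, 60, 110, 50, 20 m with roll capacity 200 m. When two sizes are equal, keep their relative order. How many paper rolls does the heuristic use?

4

Sorted descending: 160, 150, 110, 110, 60, 50, 40, 30, 20.
  160 → roll 1 (new)  [load 160/200]
  150 → roll 2 (new)  [load 150/200]
  110 → roll 3 (new)  [load 110/200]
  110 → roll 4 (new)  [load 110/200]
  60 → roll 3  [load 170/200]
  50 → roll 2  [load 200/200]
  40 → roll 1  [load 200/200]
  30 → roll 3  [load 200/200]
  20 → roll 4  [load 130/200]
4 paper rolls opened.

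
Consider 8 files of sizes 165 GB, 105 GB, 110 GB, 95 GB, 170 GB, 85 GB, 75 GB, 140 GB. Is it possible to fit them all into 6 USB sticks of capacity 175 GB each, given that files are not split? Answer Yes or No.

Total = 945 GB; ⌈945/175⌉ = 6.
The bound of 6 does not rule out 6, but exhaustive search shows no assignment into 6 USB sticks of capacity 175 GB exists — the minimum is 7.

No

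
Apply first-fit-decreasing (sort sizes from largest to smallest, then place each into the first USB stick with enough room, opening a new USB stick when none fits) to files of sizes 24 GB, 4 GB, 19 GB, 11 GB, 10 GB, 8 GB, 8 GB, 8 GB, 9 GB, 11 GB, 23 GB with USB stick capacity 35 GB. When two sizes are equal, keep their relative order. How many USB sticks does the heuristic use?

Sorted descending: 24, 23, 19, 11, 11, 10, 9, 8, 8, 8, 4.
  24 → USB stick 1 (new)  [load 24/35]
  23 → USB stick 2 (new)  [load 23/35]
  19 → USB stick 3 (new)  [load 19/35]
  11 → USB stick 1  [load 35/35]
  11 → USB stick 2  [load 34/35]
  10 → USB stick 3  [load 29/35]
  9 → USB stick 4 (new)  [load 9/35]
  8 → USB stick 4  [load 17/35]
  8 → USB stick 4  [load 25/35]
  8 → USB stick 4  [load 33/35]
  4 → USB stick 3  [load 33/35]
4 USB sticks opened.

4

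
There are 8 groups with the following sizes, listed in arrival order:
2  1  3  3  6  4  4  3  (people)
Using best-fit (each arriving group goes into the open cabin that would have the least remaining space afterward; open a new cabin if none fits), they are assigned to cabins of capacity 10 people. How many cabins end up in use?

  2 → cabin 1 (new)  [load 2/10]
  1 → cabin 1  [load 3/10]
  3 → cabin 1  [load 6/10]
  3 → cabin 1  [load 9/10]
  6 → cabin 2 (new)  [load 6/10]
  4 → cabin 2  [load 10/10]
  4 → cabin 3 (new)  [load 4/10]
  3 → cabin 3  [load 7/10]
3 cabins opened.

3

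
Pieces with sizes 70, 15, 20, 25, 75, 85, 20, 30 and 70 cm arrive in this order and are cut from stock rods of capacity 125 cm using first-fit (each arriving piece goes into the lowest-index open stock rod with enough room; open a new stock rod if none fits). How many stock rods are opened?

  70 → stock rod 1 (new)  [load 70/125]
  15 → stock rod 1  [load 85/125]
  20 → stock rod 1  [load 105/125]
  25 → stock rod 2 (new)  [load 25/125]
  75 → stock rod 2  [load 100/125]
  85 → stock rod 3 (new)  [load 85/125]
  20 → stock rod 1  [load 125/125]
  30 → stock rod 3  [load 115/125]
  70 → stock rod 4 (new)  [load 70/125]
4 stock rods opened.

4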